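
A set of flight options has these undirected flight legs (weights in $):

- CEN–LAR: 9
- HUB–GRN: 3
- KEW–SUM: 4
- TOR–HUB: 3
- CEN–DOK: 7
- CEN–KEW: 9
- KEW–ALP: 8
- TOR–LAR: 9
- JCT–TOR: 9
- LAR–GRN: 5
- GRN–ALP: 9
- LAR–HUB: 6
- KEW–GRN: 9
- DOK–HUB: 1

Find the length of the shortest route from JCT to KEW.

Shortest distances from JCT:
JCT: 0
TOR: 9  (via JCT)
HUB: 12  (via TOR)
DOK: 13  (via HUB)
GRN: 15  (via HUB)
LAR: 18  (via TOR)
CEN: 20  (via DOK)
ALP: 24  (via GRN)
KEW: 24  (via GRN)
Shortest route: JCT → TOR → HUB → GRN → KEW = $24.

$24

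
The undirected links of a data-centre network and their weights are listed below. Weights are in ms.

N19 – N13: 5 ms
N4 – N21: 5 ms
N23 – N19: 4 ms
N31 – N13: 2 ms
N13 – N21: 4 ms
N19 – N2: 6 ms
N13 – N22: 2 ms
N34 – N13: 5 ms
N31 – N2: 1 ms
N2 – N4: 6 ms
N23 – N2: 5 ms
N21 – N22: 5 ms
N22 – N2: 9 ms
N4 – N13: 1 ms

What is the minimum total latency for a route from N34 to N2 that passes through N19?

16 ms

Shortest N34→N19: N34 → N13 → N19 = 10
Best N19 to N2: N19 → N2 costing 6
Total via N19: 10 + 6 = 16 ms.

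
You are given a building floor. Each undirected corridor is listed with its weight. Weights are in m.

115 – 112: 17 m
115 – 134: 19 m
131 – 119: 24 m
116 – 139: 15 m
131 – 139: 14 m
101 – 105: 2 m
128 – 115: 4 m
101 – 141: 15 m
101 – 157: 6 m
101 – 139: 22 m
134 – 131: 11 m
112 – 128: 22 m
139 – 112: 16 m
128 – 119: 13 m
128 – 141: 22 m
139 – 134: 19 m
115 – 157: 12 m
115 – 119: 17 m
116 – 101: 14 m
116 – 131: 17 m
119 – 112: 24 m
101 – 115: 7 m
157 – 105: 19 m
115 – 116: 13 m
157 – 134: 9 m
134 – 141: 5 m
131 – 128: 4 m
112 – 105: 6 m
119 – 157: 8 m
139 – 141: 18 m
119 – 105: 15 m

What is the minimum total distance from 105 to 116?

Running Dijkstra from 105:
105: 0
101: 2  (via 105)
112: 6  (via 105)
157: 8  (via 101)
115: 9  (via 101)
128: 13  (via 115)
119: 15  (via 105)
116: 16  (via 101)
Shortest route: 105–101–116 = 16 m.

16 m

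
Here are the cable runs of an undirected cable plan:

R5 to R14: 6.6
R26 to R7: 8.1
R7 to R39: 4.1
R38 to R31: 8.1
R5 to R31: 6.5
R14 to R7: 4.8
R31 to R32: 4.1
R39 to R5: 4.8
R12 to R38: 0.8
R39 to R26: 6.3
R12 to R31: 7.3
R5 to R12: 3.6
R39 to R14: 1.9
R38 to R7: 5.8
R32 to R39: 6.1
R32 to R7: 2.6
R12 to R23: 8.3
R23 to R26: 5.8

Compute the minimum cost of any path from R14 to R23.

14

Settle nodes by increasing distance from R14:
R14: 0
R39: 1.9  (via R14)
R7: 4.8  (via R14)
R5: 6.6  (via R14)
R32: 7.4  (via R7)
R26: 8.2  (via R39)
R12: 10.2  (via R5)
R38: 10.6  (via R7)
R31: 11.5  (via R32)
R23: 14  (via R26)
Shortest route: R14–R39–R26–R23 = 14.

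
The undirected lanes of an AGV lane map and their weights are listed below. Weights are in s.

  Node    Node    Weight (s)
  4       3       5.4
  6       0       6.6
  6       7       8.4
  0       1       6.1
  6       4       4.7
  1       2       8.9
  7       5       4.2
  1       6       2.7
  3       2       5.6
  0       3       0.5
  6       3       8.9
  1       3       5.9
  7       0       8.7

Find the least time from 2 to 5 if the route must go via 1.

24.2 s

Shortest 2→1: 2–1 = 8.9
Shortest 1→5: 1–6–7–5 = 15.3
Total via 1: 8.9 + 15.3 = 24.2 s.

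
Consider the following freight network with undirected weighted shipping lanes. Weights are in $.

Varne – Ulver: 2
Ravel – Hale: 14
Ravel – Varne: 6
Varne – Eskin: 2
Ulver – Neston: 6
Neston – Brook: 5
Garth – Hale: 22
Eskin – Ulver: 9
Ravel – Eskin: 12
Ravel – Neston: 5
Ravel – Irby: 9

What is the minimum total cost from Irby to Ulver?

$17

Shortest distances from Irby:
Irby: 0
Ravel: 9  (via Irby)
Neston: 14  (via Ravel)
Varne: 15  (via Ravel)
Eskin: 17  (via Varne)
Ulver: 17  (via Varne)
Shortest route: Irby → Ravel → Varne → Ulver = $17.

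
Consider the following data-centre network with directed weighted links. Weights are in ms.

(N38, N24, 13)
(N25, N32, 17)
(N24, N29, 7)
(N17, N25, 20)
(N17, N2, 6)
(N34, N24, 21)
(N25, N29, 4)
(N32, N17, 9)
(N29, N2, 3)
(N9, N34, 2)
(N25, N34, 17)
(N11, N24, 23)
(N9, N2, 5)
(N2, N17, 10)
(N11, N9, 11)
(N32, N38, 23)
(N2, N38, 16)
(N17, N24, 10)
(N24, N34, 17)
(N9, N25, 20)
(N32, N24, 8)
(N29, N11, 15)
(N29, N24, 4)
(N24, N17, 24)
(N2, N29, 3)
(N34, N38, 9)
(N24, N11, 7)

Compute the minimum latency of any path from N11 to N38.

22 ms

Candidate routes:
N11–N9–N34–N38: 11+2+9 = 22
N11–N9–N2–N38: 11+5+16 = 32
N11–N24–N34–N38: 23+17+9 = 49
Cheapest is N11–N9–N34–N38 at 22 ms.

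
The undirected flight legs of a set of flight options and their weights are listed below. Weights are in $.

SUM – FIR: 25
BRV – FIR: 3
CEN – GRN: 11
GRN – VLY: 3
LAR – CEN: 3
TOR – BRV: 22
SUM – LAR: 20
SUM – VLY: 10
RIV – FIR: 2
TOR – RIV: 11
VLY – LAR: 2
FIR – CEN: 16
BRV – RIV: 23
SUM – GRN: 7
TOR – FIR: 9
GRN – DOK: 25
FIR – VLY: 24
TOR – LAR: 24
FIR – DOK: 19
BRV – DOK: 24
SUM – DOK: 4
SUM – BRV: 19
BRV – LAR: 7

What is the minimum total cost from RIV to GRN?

$17

Candidate routes:
RIV → FIR → BRV → LAR → VLY → GRN: 2+3+7+2+3 = 17
RIV → FIR → CEN → LAR → VLY → GRN: 2+16+3+2+3 = 26
Cheapest is RIV → FIR → BRV → LAR → VLY → GRN at $17.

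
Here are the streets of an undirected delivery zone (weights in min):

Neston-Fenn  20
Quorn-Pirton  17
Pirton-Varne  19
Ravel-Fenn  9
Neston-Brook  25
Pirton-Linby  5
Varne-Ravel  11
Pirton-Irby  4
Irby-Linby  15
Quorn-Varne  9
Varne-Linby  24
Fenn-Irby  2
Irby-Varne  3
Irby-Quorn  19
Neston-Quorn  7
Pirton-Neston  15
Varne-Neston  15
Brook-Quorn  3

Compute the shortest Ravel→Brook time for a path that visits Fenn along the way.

Best Ravel to Fenn: Ravel → Fenn costing 9
Shortest Fenn→Brook: Fenn → Irby → Varne → Quorn → Brook = 17
Total via Fenn: 9 + 17 = 26 min.

26 min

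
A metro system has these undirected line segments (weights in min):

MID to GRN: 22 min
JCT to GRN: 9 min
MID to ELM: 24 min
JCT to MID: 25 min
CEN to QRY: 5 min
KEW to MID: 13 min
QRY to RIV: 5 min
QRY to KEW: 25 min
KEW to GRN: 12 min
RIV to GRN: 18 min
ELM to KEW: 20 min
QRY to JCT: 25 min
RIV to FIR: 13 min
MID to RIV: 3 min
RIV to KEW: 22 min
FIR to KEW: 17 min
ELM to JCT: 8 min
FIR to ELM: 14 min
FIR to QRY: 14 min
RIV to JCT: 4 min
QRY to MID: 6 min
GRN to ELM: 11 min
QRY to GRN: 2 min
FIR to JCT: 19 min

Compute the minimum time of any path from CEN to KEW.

Compare a few routes:
CEN - QRY - GRN - KEW: 5+2+12 = 19
CEN - QRY - RIV - MID - KEW: 5+5+3+13 = 26
CEN - QRY - MID - KEW: 5+6+13 = 24
Cheapest is CEN - QRY - GRN - KEW at 19 min.

19 min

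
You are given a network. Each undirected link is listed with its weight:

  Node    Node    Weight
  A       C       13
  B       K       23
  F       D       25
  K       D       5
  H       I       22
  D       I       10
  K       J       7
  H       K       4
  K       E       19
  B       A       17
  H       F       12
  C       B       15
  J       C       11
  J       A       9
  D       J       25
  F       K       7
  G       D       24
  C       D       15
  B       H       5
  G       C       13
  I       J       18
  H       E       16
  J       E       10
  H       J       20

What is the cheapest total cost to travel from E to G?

Enumerating some paths:
E–J–A–C–G: 10+9+13+13 = 45
E–J–C–G: 10+11+13 = 34
E–J–K–D–G: 10+7+5+24 = 46
Cheapest is E–J–C–G at 34.

34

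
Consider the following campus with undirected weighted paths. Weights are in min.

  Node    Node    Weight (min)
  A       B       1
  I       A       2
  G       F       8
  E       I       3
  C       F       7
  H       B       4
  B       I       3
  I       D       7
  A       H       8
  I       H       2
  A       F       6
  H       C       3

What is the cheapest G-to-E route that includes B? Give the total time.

Best G to B: G–F–A–B costing 15
Best B to E: B–I–E costing 6
Total via B: 15 + 6 = 21 min.

21 min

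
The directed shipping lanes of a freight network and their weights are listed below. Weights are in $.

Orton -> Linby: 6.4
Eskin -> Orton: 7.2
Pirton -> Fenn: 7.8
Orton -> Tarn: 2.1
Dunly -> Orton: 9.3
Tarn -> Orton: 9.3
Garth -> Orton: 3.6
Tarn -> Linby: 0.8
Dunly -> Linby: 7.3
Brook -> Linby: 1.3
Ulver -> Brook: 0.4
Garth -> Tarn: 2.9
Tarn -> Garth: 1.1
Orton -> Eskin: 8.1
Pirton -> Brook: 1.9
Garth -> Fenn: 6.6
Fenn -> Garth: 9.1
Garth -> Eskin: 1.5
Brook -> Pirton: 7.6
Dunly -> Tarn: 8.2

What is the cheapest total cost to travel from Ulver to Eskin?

$26.4

Candidate routes:
Ulver → Brook → Pirton → Fenn → Garth → Orton → Eskin: 0.4+7.6+7.8+9.1+3.6+8.1 = 36.6
Ulver → Brook → Pirton → Fenn → Garth → Eskin: 0.4+7.6+7.8+9.1+1.5 = 26.4
Cheapest is Ulver → Brook → Pirton → Fenn → Garth → Eskin at $26.4.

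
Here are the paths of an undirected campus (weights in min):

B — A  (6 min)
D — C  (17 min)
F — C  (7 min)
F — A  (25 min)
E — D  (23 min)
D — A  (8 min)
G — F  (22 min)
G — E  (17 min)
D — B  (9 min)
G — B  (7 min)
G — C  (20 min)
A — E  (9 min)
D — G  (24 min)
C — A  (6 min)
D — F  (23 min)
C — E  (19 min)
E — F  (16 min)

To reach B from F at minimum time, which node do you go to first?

Candidate routes:
F → A → B: 25+6 = 31
F → C → A → D → B: 7+6+8+9 = 30
F → G → B: 22+7 = 29
F → C → A → B: 7+6+6 = 19
The minimum is 19 min via F → C → A → B.
So from F the first move is to C.

C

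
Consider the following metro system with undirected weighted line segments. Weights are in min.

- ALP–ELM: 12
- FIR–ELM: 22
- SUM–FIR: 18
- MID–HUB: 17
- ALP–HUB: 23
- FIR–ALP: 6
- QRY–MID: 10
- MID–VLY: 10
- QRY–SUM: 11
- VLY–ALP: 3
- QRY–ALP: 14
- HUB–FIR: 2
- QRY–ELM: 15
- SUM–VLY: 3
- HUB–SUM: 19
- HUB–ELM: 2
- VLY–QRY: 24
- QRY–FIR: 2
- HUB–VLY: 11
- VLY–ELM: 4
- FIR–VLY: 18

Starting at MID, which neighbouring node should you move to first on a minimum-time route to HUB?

QRY

Compare a few routes:
MID–QRY–FIR–HUB: 10+2+2 = 14
MID–VLY–ELM–HUB: 10+4+2 = 16
The minimum is 14 min via MID–QRY–FIR–HUB.
So from MID the first move is to QRY.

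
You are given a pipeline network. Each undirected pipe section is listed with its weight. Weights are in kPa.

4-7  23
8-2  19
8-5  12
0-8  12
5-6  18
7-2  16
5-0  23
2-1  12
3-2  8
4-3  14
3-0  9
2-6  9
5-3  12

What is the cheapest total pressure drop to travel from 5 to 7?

36 kPa

Compare a few routes:
5–3–2–7: 12+8+16 = 36
5–6–2–7: 18+9+16 = 43
The minimum is 36 kPa via 5–3–2–7.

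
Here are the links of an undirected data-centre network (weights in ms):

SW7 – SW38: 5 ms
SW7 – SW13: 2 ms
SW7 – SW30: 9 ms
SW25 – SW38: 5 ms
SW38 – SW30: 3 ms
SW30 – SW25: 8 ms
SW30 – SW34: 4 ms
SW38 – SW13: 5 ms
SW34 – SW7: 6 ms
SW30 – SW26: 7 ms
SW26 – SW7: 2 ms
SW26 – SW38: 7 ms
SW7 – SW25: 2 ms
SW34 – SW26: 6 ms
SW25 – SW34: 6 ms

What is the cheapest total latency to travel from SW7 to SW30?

8 ms

Shortest distances from SW7:
SW7: 0
SW13: 2  (via SW7)
SW26: 2  (via SW7)
SW25: 2  (via SW7)
SW38: 5  (via SW7)
SW34: 6  (via SW7)
SW30: 8  (via SW38)
Shortest route: SW7–SW38–SW30 = 8 ms.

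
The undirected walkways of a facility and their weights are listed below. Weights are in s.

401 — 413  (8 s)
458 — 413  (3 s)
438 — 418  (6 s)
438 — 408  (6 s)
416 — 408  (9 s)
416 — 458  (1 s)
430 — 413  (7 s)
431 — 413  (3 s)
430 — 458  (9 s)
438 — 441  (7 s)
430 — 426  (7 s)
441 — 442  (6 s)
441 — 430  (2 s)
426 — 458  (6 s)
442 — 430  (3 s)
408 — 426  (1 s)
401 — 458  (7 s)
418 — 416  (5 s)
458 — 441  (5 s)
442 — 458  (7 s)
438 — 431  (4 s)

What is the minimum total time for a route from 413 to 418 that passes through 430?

20 s

Shortest 413→430: 413 → 430 = 7
Best 430 to 418: 430 → 441 → 458 → 416 → 418 costing 13
Total via 430: 7 + 13 = 20 s.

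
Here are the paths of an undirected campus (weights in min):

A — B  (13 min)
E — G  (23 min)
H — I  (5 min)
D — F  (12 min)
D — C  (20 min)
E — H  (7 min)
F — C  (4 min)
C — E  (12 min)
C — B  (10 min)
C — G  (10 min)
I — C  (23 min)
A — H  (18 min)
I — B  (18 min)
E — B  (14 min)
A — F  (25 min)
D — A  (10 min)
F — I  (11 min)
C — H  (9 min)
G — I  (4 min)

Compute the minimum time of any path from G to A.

Running Dijkstra from G:
G: 0
I: 4  (via G)
H: 9  (via I)
C: 10  (via G)
F: 14  (via C)
E: 16  (via H)
B: 20  (via C)
D: 26  (via F)
A: 27  (via H)
Shortest route: G–I–H–A = 27 min.

27 min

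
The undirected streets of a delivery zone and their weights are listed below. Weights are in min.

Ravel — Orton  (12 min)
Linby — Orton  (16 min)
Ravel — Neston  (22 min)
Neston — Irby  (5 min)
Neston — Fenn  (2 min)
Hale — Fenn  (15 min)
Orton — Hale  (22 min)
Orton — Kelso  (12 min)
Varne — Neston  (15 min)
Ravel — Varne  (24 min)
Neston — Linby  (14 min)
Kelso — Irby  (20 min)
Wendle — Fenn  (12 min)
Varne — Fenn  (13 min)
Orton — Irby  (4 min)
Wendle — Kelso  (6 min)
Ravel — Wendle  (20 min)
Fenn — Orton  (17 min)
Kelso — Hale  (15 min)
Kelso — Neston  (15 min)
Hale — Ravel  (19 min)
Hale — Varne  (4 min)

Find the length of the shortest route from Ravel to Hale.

Compare a few routes:
Ravel → Orton → Hale: 12+22 = 34
Ravel → Hale: 19 = 19
Ravel → Orton → Irby → Neston → Fenn → Hale: 12+4+5+2+15 = 38
Ravel → Varne → Hale: 24+4 = 28
The minimum is 19 min via Ravel → Hale.

19 min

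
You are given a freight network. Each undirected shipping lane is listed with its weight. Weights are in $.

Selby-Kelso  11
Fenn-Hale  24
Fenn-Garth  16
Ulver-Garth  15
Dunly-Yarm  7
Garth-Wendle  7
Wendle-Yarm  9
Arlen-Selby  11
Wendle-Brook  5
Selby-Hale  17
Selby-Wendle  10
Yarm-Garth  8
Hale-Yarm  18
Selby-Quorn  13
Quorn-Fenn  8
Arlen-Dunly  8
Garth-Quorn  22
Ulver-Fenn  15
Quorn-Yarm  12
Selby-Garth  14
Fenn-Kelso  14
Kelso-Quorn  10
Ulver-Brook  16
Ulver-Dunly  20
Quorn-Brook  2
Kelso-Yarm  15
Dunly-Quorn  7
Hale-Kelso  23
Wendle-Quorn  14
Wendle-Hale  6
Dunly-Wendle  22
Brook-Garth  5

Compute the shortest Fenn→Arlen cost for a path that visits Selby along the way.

Best Fenn to Selby: Fenn–Quorn–Selby costing 21
Best Selby to Arlen: Selby–Arlen costing 11
Total via Selby: 21 + 11 = $32.

$32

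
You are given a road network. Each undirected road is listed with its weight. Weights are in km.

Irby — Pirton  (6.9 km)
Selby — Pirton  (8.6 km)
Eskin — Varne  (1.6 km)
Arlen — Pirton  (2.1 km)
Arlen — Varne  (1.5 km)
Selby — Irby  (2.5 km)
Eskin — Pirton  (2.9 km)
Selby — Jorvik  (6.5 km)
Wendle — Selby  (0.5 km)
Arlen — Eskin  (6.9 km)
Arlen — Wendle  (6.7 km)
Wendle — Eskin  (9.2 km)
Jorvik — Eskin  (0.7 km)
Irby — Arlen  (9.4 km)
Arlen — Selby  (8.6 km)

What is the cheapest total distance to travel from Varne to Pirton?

3.6 km

Running Dijkstra from Varne:
Varne: 0
Arlen: 1.5  (via Varne)
Eskin: 1.6  (via Varne)
Jorvik: 2.3  (via Eskin)
Pirton: 3.6  (via Arlen)
Shortest route: Varne–Arlen–Pirton = 3.6 km.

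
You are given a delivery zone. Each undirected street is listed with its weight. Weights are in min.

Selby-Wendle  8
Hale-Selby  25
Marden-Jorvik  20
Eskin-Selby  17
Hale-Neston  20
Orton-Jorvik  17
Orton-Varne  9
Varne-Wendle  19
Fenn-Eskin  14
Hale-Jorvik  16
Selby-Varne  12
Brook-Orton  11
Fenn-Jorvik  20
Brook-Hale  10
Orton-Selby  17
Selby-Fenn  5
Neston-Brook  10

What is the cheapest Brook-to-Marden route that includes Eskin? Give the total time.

99 min

Best Brook to Eskin: Brook → Orton → Selby → Eskin costing 45
Shortest Eskin→Marden: Eskin → Fenn → Jorvik → Marden = 54
Total via Eskin: 45 + 54 = 99 min.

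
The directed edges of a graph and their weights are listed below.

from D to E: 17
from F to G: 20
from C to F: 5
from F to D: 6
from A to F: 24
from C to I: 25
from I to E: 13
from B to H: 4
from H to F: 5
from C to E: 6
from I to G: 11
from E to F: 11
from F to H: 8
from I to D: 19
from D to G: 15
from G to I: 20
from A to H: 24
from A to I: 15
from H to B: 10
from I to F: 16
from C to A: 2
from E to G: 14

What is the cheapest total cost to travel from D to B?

Shortest distances from D:
D: 0
G: 15  (via D)
E: 17  (via D)
F: 28  (via E)
I: 35  (via G)
H: 36  (via F)
B: 46  (via H)
Shortest route: D–E–F–H–B = 46.

46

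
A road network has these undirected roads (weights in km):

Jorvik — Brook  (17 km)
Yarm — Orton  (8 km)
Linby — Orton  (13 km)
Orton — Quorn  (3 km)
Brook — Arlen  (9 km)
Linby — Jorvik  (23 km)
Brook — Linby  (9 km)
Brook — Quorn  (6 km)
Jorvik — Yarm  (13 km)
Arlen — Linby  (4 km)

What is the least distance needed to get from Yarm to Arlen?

Shortest distances from Yarm:
Yarm: 0
Orton: 8  (via Yarm)
Quorn: 11  (via Orton)
Jorvik: 13  (via Yarm)
Brook: 17  (via Quorn)
Linby: 21  (via Orton)
Arlen: 25  (via Linby)
Shortest route: Yarm → Orton → Linby → Arlen = 25 km.

25 km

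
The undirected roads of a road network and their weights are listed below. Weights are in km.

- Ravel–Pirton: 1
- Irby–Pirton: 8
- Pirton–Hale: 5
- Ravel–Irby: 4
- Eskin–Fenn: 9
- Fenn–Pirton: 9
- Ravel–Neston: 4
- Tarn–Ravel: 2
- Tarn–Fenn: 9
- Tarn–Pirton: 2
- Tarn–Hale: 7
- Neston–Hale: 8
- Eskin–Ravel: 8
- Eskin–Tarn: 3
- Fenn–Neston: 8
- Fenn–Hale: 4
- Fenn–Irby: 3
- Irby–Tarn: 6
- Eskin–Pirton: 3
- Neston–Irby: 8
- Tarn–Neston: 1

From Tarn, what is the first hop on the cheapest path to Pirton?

Enumerating some paths:
Tarn–Pirton: 2 = 2
Tarn–Ravel–Pirton: 2+1 = 3
The minimum is 2 km via Tarn–Pirton.
So from Tarn the first move is to Pirton.

Pirton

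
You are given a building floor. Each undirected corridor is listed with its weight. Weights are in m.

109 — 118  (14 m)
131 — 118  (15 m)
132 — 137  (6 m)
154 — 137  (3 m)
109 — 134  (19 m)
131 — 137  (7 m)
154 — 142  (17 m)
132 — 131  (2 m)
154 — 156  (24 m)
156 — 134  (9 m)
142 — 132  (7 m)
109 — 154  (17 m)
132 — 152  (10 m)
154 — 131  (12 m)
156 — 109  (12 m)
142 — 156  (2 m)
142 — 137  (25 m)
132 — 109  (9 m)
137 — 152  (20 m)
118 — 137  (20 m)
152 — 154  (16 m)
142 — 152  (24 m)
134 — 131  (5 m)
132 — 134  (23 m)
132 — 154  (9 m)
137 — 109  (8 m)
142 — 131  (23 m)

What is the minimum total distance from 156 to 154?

Candidate routes:
156–142–154: 2+17 = 19
156–142–132–131–137–154: 2+7+2+7+3 = 21
156–142–132–154: 2+7+9 = 18
156–109–137–154: 12+8+3 = 23
Cheapest is 156–142–132–154 at 18 m.

18 m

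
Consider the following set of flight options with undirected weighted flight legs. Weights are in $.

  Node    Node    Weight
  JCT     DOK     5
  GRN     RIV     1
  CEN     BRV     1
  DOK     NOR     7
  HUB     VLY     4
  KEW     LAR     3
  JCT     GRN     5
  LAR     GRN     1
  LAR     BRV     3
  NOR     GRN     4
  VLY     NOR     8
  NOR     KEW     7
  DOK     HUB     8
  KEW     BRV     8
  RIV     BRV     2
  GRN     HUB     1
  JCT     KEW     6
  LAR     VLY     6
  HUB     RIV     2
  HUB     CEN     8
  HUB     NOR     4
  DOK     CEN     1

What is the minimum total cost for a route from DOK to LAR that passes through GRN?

$6

Best DOK to GRN: DOK–CEN–BRV–RIV–GRN costing 5
Shortest GRN→LAR: GRN–LAR = 1
Total via GRN: 5 + 1 = $6.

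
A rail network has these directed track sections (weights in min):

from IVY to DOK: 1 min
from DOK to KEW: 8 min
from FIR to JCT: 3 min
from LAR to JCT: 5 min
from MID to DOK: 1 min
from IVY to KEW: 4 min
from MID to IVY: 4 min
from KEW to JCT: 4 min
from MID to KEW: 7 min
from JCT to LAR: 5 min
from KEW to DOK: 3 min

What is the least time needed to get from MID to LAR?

16 min

Enumerating some paths:
MID–KEW–JCT–LAR: 7+4+5 = 16
MID–DOK–KEW–JCT–LAR: 1+8+4+5 = 18
MID–IVY–KEW–JCT–LAR: 4+4+4+5 = 17
MID–IVY–DOK–KEW–JCT–LAR: 4+1+8+4+5 = 22
The minimum is 16 min via MID–KEW–JCT–LAR.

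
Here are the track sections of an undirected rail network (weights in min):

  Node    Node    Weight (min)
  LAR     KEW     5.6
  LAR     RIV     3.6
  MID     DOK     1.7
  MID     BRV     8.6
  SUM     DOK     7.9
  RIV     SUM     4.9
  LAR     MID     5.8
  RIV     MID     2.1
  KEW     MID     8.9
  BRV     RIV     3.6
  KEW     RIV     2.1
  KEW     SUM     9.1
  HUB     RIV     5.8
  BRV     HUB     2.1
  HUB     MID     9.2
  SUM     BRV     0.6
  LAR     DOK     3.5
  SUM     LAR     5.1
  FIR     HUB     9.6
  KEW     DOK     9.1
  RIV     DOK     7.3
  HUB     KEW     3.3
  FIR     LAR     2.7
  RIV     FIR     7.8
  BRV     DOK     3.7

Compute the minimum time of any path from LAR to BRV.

Candidate routes:
LAR → SUM → BRV: 5.1+0.6 = 5.7
LAR → DOK → BRV: 3.5+3.7 = 7.2
LAR → RIV → SUM → BRV: 3.6+4.9+0.6 = 9.1
LAR → RIV → BRV: 3.6+3.6 = 7.2
Cheapest is LAR → SUM → BRV at 5.7 min.

5.7 min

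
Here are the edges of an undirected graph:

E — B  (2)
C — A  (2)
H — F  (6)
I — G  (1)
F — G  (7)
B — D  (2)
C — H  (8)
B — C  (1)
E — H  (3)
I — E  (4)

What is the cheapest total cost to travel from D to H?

7

Compare a few routes:
D → B → E → H: 2+2+3 = 7
D → B → C → H: 2+1+8 = 11
The minimum is 7 via D → B → E → H.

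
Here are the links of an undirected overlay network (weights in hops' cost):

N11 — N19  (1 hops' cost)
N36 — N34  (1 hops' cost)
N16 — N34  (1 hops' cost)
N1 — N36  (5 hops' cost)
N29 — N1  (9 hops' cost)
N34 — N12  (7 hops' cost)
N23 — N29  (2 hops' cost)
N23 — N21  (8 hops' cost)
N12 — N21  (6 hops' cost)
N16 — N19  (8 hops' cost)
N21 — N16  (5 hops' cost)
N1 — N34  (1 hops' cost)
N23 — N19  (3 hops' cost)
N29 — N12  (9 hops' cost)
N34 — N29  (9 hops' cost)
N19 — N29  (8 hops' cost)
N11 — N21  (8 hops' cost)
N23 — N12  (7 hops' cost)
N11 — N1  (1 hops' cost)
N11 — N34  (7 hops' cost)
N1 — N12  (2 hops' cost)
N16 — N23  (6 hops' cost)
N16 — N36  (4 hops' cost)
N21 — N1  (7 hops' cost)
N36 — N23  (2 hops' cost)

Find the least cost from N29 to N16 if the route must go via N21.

15 hops' cost

Best N29 to N21: N29 → N23 → N21 costing 10
Shortest N21→N16: N21 → N16 = 5
Total via N21: 10 + 5 = 15 hops' cost.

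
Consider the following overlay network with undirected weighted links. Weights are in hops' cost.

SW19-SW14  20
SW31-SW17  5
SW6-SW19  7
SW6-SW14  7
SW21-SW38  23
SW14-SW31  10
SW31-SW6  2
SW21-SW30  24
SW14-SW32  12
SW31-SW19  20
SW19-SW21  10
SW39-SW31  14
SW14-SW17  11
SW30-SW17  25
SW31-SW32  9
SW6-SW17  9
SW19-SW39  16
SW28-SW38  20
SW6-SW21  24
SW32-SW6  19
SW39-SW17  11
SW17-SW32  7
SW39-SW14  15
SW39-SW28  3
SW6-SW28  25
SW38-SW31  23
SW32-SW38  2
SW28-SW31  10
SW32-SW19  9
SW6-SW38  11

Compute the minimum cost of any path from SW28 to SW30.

39 hops' cost

Settle nodes by increasing distance from SW28:
SW28: 0
SW39: 3  (via SW28)
SW31: 10  (via SW28)
SW6: 12  (via SW31)
SW17: 14  (via SW39)
SW14: 18  (via SW39)
SW19: 19  (via SW39)
SW32: 19  (via SW31)
SW38: 20  (via SW28)
SW21: 29  (via SW19)
SW30: 39  (via SW17)
Shortest route: SW28–SW39–SW17–SW30 = 39 hops' cost.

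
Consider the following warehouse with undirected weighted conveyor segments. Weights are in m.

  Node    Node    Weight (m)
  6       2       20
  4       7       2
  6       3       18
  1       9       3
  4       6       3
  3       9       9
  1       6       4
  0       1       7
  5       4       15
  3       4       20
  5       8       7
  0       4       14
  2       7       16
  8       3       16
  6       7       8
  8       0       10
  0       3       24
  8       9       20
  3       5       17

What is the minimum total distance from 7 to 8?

Running Dijkstra from 7:
7: 0
4: 2  (via 7)
6: 5  (via 4)
1: 9  (via 6)
9: 12  (via 1)
0: 16  (via 4)
2: 16  (via 7)
5: 17  (via 4)
3: 21  (via 9)
8: 24  (via 5)
Shortest route: 7–4–5–8 = 24 m.

24 m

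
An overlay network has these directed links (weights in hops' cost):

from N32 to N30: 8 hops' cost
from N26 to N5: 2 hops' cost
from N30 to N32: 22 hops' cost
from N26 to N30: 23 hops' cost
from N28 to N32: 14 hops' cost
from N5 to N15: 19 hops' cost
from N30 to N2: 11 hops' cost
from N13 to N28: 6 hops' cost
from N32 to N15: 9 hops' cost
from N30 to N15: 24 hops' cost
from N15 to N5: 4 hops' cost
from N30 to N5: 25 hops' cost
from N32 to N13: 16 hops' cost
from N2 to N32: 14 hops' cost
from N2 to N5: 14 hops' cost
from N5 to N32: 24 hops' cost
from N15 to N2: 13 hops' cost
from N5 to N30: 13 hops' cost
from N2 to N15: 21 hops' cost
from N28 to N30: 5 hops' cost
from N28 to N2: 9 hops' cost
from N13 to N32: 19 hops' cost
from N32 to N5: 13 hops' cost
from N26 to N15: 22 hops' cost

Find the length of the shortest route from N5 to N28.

46 hops' cost

Running Dijkstra from N5:
N5: 0
N30: 13  (via N5)
N15: 19  (via N5)
N32: 24  (via N5)
N2: 24  (via N30)
N13: 40  (via N32)
N28: 46  (via N13)
Shortest route: N5–N32–N13–N28 = 46 hops' cost.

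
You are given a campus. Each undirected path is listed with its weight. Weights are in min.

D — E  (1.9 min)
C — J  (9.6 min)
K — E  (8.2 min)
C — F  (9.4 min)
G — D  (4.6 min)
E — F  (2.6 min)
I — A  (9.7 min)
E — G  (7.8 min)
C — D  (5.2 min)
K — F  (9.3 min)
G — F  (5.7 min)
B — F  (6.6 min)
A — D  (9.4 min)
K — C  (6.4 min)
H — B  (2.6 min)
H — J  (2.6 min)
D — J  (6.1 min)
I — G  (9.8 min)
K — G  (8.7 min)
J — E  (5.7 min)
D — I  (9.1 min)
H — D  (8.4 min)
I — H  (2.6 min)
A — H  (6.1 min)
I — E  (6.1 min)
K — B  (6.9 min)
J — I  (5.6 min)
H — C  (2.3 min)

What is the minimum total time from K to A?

Running Dijkstra from K:
K: 0
C: 6.4  (via K)
B: 6.9  (via K)
E: 8.2  (via K)
G: 8.7  (via K)
H: 8.7  (via C)
F: 9.3  (via K)
D: 10.1  (via E)
I: 11.3  (via H)
J: 11.3  (via H)
A: 14.8  (via H)
Shortest route: K–C–H–A = 14.8 min.

14.8 min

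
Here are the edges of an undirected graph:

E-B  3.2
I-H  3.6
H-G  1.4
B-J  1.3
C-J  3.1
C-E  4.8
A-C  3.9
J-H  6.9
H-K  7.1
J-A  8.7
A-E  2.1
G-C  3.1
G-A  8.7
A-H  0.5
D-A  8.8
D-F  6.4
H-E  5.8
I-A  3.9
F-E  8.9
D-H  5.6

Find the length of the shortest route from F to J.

13.4

Compare a few routes:
F - E - B - J: 8.9+3.2+1.3 = 13.4
F - E - C - J: 8.9+4.8+3.1 = 16.8
The minimum is 13.4 via F - E - B - J.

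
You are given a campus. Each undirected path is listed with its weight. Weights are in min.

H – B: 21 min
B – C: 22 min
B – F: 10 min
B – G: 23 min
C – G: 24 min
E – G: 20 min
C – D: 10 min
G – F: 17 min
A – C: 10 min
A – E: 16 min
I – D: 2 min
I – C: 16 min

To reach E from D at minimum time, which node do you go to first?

Compare a few routes:
D–I–C–A–E: 2+16+10+16 = 44
D–C–A–E: 10+10+16 = 36
D–C–G–E: 10+24+20 = 54
D–I–C–G–E: 2+16+24+20 = 62
The minimum is 36 min via D–C–A–E.
So from D the first move is to C.

C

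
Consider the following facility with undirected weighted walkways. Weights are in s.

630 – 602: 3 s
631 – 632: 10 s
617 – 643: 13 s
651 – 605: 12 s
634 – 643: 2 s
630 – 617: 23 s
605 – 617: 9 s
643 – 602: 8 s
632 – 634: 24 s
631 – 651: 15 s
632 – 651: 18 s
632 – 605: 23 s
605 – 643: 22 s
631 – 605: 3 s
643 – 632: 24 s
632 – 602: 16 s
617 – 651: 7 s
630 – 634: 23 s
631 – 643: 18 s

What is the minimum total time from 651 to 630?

30 s

Settle nodes by increasing distance from 651:
651: 0
617: 7  (via 651)
605: 12  (via 651)
631: 15  (via 651)
632: 18  (via 651)
643: 20  (via 617)
634: 22  (via 643)
602: 28  (via 643)
630: 30  (via 617)
Shortest route: 651 → 617 → 630 = 30 s.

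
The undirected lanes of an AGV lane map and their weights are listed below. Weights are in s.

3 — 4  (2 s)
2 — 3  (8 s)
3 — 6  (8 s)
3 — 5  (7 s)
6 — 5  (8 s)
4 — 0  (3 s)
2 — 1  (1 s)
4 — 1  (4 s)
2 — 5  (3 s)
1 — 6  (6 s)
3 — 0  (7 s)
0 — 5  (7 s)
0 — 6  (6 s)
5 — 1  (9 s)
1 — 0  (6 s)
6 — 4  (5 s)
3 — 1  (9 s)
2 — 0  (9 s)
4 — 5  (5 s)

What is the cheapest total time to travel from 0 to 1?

6 s

Candidate routes:
0 → 1: 6 = 6
0 → 2 → 1: 9+1 = 10
0 → 4 → 1: 3+4 = 7
The minimum is 6 s via 0 → 1.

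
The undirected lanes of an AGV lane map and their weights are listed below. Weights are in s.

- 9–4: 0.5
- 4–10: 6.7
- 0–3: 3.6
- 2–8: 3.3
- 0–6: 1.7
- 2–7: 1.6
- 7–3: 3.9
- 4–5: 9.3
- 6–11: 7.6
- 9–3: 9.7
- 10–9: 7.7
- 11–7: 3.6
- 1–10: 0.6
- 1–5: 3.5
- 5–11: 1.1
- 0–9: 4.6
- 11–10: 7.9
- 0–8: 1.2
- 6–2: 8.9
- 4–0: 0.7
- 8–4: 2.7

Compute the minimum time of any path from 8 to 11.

8.5 s

Running Dijkstra from 8:
8: 0
0: 1.2  (via 8)
4: 1.9  (via 0)
9: 2.4  (via 4)
6: 2.9  (via 0)
2: 3.3  (via 8)
3: 4.8  (via 0)
7: 4.9  (via 2)
11: 8.5  (via 7)
Shortest route: 8–2–7–11 = 8.5 s.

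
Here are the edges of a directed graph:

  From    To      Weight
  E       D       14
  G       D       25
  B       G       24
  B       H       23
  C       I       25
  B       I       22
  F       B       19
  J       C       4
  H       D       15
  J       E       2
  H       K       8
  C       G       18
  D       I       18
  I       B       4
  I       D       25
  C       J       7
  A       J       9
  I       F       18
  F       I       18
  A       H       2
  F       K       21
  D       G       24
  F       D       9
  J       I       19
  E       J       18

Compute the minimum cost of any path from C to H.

Shortest distances from C:
C: 0
J: 7  (via C)
E: 9  (via J)
G: 18  (via C)
D: 23  (via E)
I: 25  (via C)
B: 29  (via I)
F: 43  (via I)
H: 52  (via B)
Shortest route: C → I → B → H = 52.

52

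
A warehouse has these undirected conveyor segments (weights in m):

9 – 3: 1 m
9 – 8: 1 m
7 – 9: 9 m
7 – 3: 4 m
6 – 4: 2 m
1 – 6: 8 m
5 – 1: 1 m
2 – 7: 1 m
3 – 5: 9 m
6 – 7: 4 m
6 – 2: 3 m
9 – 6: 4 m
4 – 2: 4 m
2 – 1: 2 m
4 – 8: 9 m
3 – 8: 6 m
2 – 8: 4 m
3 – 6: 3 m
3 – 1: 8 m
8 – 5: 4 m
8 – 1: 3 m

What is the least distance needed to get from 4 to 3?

Candidate routes:
4 → 2 → 8 → 9 → 3: 4+4+1+1 = 10
4 → 2 → 7 → 3: 4+1+4 = 9
4 → 6 → 3: 2+3 = 5
4 → 6 → 9 → 3: 2+4+1 = 7
Cheapest is 4 → 6 → 3 at 5 m.

5 m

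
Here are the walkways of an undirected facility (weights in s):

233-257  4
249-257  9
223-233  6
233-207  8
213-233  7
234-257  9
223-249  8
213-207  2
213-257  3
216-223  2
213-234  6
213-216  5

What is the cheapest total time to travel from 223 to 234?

Settle nodes by increasing distance from 223:
223: 0
216: 2  (via 223)
233: 6  (via 223)
213: 7  (via 216)
249: 8  (via 223)
207: 9  (via 213)
257: 10  (via 233)
234: 13  (via 213)
Shortest route: 223 → 216 → 213 → 234 = 13 s.

13 s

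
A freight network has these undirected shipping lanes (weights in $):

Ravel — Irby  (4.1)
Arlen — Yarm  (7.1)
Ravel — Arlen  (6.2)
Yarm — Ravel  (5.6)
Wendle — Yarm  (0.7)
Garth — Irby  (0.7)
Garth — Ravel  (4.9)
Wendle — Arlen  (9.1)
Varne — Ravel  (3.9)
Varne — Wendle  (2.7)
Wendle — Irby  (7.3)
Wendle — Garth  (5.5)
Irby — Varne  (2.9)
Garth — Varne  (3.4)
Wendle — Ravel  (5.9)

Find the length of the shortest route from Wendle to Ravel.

Compare a few routes:
Wendle → Varne → Ravel: 2.7+3.9 = 6.6
Wendle → Yarm → Ravel: 0.7+5.6 = 6.3
Wendle → Ravel: 5.9 = 5.9
Cheapest is Wendle → Ravel at $5.9.

$5.9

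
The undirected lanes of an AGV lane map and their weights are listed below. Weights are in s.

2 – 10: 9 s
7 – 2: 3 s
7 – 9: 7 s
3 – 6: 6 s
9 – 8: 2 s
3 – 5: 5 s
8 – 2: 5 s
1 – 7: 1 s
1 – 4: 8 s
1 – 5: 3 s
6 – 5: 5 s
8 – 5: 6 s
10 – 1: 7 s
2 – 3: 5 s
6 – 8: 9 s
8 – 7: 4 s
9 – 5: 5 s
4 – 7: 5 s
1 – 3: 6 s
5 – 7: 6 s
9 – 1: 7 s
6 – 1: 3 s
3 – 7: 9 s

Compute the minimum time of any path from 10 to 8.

Running Dijkstra from 10:
10: 0
1: 7  (via 10)
7: 8  (via 1)
2: 9  (via 10)
5: 10  (via 1)
6: 10  (via 1)
8: 12  (via 7)
Shortest route: 10 → 1 → 7 → 8 = 12 s.

12 s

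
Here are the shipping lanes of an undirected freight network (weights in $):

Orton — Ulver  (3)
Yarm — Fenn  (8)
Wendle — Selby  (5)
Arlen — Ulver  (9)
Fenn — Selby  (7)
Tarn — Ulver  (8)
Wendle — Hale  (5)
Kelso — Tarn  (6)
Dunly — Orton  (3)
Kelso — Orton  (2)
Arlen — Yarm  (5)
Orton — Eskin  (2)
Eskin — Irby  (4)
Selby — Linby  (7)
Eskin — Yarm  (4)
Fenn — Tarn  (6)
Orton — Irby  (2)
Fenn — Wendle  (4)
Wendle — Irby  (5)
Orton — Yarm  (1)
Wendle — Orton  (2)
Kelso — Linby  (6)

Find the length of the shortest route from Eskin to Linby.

$10

Candidate routes:
Eskin - Yarm - Orton - Kelso - Linby: 4+1+2+6 = 13
Eskin - Irby - Orton - Kelso - Linby: 4+2+2+6 = 14
Eskin - Orton - Kelso - Linby: 2+2+6 = 10
Cheapest is Eskin - Orton - Kelso - Linby at $10.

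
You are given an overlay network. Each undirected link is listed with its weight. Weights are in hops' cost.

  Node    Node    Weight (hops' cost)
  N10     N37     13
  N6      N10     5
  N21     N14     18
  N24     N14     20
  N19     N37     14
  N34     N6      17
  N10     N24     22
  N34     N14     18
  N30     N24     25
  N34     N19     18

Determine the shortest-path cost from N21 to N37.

68 hops' cost

Enumerating some paths:
N21 → N14 → N34 → N19 → N37: 18+18+18+14 = 68
N21 → N14 → N24 → N10 → N37: 18+20+22+13 = 73
N21 → N14 → N34 → N6 → N10 → N37: 18+18+17+5+13 = 71
N21 → N14 → N24 → N10 → N6 → N34 → N19 → N37: 18+20+22+5+17+18+14 = 114
Cheapest is N21 → N14 → N34 → N19 → N37 at 68 hops' cost.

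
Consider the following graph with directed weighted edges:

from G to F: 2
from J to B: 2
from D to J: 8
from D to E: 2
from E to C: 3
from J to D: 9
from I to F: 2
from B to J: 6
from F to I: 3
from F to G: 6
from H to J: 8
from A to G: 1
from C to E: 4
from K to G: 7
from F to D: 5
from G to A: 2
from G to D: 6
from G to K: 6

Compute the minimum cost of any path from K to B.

Settle nodes by increasing distance from K:
K: 0
G: 7  (via K)
A: 9  (via G)
F: 9  (via G)
I: 12  (via F)
D: 13  (via G)
E: 15  (via D)
C: 18  (via E)
J: 21  (via D)
B: 23  (via J)
Shortest route: K–G–D–J–B = 23.

23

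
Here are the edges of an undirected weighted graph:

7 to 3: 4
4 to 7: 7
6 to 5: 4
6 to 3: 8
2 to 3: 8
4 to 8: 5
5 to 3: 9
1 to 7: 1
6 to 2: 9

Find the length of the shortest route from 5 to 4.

20

Enumerating some paths:
5–6–3–7–4: 4+8+4+7 = 23
5–3–7–4: 9+4+7 = 20
5–6–2–3–7–4: 4+9+8+4+7 = 32
The minimum is 20 via 5–3–7–4.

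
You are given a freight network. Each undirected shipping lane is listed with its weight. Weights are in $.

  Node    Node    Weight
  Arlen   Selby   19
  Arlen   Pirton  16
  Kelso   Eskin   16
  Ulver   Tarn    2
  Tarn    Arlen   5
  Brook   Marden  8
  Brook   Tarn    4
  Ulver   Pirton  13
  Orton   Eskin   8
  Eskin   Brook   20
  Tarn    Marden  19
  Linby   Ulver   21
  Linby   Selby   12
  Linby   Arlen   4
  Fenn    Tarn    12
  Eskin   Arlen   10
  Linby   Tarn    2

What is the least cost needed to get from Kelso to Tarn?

Settle nodes by increasing distance from Kelso:
Kelso: 0
Eskin: 16  (via Kelso)
Orton: 24  (via Eskin)
Arlen: 26  (via Eskin)
Linby: 30  (via Arlen)
Tarn: 31  (via Arlen)
Shortest route: Kelso–Eskin–Arlen–Tarn = $31.

$31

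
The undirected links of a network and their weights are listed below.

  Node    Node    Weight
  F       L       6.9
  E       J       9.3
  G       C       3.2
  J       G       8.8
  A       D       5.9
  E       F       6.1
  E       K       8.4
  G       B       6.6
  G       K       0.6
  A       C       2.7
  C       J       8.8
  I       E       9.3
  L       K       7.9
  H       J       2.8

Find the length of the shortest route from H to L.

20.1

Running Dijkstra from H:
H: 0
J: 2.8  (via H)
C: 11.6  (via J)
G: 11.6  (via J)
E: 12.1  (via J)
K: 12.2  (via G)
A: 14.3  (via C)
B: 18.2  (via G)
F: 18.2  (via E)
L: 20.1  (via K)
Shortest route: H → J → G → K → L = 20.1.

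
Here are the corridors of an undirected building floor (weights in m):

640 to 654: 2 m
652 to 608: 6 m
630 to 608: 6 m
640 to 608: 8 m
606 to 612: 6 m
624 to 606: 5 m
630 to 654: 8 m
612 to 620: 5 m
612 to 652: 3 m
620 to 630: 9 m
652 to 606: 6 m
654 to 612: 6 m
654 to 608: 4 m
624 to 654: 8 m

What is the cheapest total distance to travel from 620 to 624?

16 m

Shortest distances from 620:
620: 0
612: 5  (via 620)
652: 8  (via 612)
630: 9  (via 620)
606: 11  (via 612)
654: 11  (via 612)
640: 13  (via 654)
608: 14  (via 652)
624: 16  (via 606)
Shortest route: 620–612–606–624 = 16 m.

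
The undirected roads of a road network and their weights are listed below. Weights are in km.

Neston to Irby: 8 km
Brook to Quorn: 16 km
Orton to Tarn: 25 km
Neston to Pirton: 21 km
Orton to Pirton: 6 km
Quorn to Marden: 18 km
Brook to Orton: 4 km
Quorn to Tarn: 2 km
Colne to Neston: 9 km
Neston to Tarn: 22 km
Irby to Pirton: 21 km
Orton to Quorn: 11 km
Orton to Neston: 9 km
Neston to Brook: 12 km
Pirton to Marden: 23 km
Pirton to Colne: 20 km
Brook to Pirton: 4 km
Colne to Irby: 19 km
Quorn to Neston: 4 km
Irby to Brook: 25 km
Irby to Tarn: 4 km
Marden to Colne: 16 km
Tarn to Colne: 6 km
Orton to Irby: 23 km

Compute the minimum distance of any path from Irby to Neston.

Candidate routes:
Irby - Tarn - Colne - Neston: 4+6+9 = 19
Irby - Tarn - Quorn - Neston: 4+2+4 = 10
Irby - Neston: 8 = 8
The minimum is 8 km via Irby - Neston.

8 km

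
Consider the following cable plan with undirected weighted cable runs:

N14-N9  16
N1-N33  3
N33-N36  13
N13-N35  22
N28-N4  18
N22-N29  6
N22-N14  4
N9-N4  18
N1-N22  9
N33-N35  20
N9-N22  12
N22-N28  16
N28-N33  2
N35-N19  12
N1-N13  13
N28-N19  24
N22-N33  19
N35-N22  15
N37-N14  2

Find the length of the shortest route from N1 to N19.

Compare a few routes:
N1 - N33 - N28 - N19: 3+2+24 = 29
N1 - N33 - N35 - N19: 3+20+12 = 35
N1 - N22 - N35 - N19: 9+15+12 = 36
The minimum is 29 via N1 - N33 - N28 - N19.

29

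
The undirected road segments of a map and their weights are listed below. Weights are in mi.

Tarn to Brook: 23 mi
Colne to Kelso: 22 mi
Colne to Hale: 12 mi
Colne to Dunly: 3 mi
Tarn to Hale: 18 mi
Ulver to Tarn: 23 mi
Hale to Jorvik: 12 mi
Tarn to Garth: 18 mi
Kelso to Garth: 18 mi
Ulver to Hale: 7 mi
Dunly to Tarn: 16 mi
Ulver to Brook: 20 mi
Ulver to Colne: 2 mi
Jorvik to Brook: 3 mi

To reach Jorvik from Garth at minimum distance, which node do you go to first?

Candidate routes:
Garth - Tarn - Ulver - Hale - Jorvik: 18+23+7+12 = 60
Garth - Tarn - Brook - Jorvik: 18+23+3 = 44
Garth - Tarn - Dunly - Colne - Ulver - Hale - Jorvik: 18+16+3+2+7+12 = 58
Garth - Tarn - Hale - Jorvik: 18+18+12 = 48
The minimum is 44 mi via Garth - Tarn - Brook - Jorvik.
So from Garth the first move is to Tarn.

Tarn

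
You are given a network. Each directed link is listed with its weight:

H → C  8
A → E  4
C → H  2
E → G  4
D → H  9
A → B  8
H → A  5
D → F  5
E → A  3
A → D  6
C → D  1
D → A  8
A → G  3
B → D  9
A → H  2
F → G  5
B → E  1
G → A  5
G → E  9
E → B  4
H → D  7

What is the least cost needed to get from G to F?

Candidate routes:
G - A - H - D - F: 5+2+7+5 = 19
G - A - H - C - D - F: 5+2+8+1+5 = 21
G - A - D - F: 5+6+5 = 16
Cheapest is G - A - D - F at 16.

16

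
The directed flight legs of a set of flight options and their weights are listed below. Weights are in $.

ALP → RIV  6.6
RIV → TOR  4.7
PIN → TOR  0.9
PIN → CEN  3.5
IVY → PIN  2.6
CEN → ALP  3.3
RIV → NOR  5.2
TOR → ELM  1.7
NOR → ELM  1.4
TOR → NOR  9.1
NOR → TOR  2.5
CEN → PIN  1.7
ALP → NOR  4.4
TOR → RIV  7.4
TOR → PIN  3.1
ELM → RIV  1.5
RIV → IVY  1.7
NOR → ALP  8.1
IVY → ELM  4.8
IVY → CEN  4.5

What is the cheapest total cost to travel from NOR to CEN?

Running Dijkstra from NOR:
NOR: 0
ELM: 1.4  (via NOR)
TOR: 2.5  (via NOR)
RIV: 2.9  (via ELM)
IVY: 4.6  (via RIV)
PIN: 5.6  (via TOR)
ALP: 8.1  (via NOR)
CEN: 9.1  (via IVY)
Shortest route: NOR → ELM → RIV → IVY → CEN = $9.1.

$9.1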